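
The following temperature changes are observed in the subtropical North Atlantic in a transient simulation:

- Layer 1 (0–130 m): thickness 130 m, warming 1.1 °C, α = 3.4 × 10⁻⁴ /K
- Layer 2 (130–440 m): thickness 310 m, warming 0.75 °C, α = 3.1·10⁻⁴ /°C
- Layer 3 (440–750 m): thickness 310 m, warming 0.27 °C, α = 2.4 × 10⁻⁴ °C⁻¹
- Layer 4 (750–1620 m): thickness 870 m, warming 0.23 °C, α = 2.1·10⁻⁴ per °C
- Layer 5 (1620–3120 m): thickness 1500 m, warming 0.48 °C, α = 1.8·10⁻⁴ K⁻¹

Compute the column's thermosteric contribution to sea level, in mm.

0–130 m: 3.4×10⁻⁴ × 1.1 × 130 = 0.04862 m
130–440 m: 3.1×10⁻⁴ × 310 × 0.75 = 0.072075 m
2.4×10⁻⁴ × 310 × 0.27 = 0.020088 m
Layer 4: 870 × 2.1×10⁻⁴ × 0.23 = 0.042021 m
0.48 × 1500 × 1.8×10⁻⁴ = 0.12960 m
Δh = 0.04862 + 0.072075 + 0.020088 + 0.042021 + 0.12960 = 0.312404 m

about 312 mm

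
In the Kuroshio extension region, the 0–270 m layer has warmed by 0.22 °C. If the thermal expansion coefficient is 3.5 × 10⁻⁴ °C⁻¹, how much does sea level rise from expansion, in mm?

Δh ≈ 21 mm

Δh = αΔT·H = 3.5×10⁻⁴ × 0.22 × 270 = 0.02079 m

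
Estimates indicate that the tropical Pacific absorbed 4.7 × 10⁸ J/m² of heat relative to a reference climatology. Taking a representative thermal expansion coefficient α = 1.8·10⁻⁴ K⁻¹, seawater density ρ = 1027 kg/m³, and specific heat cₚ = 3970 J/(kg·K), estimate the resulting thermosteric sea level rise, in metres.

Δh = αQ/(ρcₚ) = 1.8×10⁻⁴ × 4.7×10⁸ / (1027 × 3970) ≈ 0.02075 m

0.021 m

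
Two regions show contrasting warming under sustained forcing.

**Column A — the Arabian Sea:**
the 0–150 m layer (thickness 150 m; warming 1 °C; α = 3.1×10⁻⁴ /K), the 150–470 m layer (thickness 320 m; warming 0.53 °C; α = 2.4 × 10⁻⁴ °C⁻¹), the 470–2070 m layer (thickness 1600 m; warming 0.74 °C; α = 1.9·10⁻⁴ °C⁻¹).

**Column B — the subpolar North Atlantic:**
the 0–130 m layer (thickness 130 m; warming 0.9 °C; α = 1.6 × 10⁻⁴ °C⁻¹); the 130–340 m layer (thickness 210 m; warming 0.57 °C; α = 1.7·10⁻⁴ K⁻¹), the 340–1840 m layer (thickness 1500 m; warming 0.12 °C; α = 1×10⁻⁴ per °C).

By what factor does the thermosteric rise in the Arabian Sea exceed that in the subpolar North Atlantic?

≈ 5.47×

A Layer 1: 1 × 150 × 3.1×10⁻⁴ = 0.04650 m
A 150–470 m: 2.4×10⁻⁴ × 0.53 × 320 = 0.040704 m
A Layer 3: 1.9×10⁻⁴ × 0.74 × 1600 = 0.22496 m
A total: 0.312164 m
B Layer 1: 0.9 × 130 × 1.6×10⁻⁴ = 0.01872 m
B 210 × 1.7×10⁻⁴ × 0.57 = 0.020349 m
B 1500 × 1×10⁻⁴ × 0.12 = 0.01800 m
B total: 0.057069 m
Ratio: 0.312164 / 0.057069 ≈ 5.470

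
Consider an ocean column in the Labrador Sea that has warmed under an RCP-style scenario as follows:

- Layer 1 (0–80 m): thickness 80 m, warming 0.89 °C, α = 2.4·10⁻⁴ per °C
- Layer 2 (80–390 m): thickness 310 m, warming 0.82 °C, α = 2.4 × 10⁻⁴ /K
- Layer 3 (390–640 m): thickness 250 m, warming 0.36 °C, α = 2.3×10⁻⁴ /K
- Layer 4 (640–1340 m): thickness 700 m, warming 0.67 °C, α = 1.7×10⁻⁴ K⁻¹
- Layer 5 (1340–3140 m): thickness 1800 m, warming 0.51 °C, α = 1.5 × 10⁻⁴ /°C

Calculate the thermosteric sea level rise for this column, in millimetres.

Layer 1: 2.4×10⁻⁴ × 80 × 0.89 = 0.017088 m
80–390 m: 2.4×10⁻⁴ × 310 × 0.82 = 0.061008 m
Layer 3: 0.36 × 250 × 2.3×10⁻⁴ = 0.02070 m
640–1340 m: 700 × 1.7×10⁻⁴ × 0.67 = 0.07973 m
Layer 5: 1800 × 0.51 × 1.5×10⁻⁴ = 0.13770 m
Δh = 0.017088 + 0.061008 + 0.02070 + 0.07973 + 0.13770 = 0.316226 m ≈ 316 mm

316 mm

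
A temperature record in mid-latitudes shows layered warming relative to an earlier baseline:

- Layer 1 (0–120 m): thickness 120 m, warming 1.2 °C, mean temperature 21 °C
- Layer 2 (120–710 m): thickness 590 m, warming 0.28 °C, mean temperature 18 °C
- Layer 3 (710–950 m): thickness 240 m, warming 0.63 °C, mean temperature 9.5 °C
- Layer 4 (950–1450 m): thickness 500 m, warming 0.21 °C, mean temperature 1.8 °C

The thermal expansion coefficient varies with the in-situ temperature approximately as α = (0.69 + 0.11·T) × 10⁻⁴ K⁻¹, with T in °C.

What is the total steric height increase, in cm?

Δh ≈ 12.3 cm

Layer 1: α = (0.69 + 0.11×21)×10⁻⁴ = 3×10⁻⁴ K⁻¹
Layer 2: α = (0.69 + 0.11×18)×10⁻⁴ = 2.67×10⁻⁴ K⁻¹
Layer 3: α = (0.69 + 0.11×9.5)×10⁻⁴ = 1.735×10⁻⁴ K⁻¹
Layer 4: α = (0.69 + 0.11×1.8)×10⁻⁴ = 0.888×10⁻⁴ K⁻¹
1.2 × 3×10⁻⁴ × 120 = 0.04320 m
2.67×10⁻⁴ × 0.28 × 590 = 0.0441084 m
Layer 3: 240 × 1.735×10⁻⁴ × 0.63 = 0.0262332 m
950–1450 m: 500 × 0.888×10⁻⁴ × 0.21 = 0.009324 m
Δh = 0.04320 + 0.0441084 + 0.0262332 + 0.009324 = 0.1228656 m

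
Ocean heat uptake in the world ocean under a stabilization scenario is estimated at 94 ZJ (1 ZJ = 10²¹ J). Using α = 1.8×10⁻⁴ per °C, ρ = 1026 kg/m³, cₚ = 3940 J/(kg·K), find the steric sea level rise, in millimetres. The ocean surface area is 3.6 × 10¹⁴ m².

Per unit area: Q = 94×10²¹ / (3.6×10¹⁴) ≈ 2.611×10⁸ J/m²
Δh = αQ/(ρcₚ) = 1.8×10⁻⁴ × 2.611×10⁸ / (1026 × 3940) ≈ 0.011626 m

12 mm of thermosteric rise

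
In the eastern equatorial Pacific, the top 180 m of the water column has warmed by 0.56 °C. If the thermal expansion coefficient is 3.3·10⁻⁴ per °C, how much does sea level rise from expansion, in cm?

Δh ≈ 3.3 cm

Δh = αΔT·H = 3.3×10⁻⁴ × 0.56 × 180 = 0.033264 m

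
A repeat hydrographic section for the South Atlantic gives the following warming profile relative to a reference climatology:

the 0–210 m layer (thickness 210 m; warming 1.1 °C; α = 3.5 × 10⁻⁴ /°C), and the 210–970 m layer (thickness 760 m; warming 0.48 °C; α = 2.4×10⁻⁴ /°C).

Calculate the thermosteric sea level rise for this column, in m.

Layer 1: 3.5×10⁻⁴ × 210 × 1.1 = 0.08085 m
210–970 m: 0.48 × 760 × 2.4×10⁻⁴ = 0.087552 m
Δh = 0.08085 + 0.087552 = 0.168402 m

0.168 m of thermosteric rise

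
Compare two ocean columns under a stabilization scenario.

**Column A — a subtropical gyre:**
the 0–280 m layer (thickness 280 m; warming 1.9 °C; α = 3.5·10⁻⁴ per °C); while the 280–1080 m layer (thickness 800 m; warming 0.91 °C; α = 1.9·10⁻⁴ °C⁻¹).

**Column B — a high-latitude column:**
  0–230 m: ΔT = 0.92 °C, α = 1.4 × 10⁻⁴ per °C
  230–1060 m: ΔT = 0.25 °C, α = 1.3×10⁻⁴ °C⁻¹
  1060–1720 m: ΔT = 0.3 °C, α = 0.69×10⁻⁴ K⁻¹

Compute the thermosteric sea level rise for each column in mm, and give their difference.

Δh_A ≈ 325 mm, Δh_B ≈ 70.3 mm; difference ≈ 254 mm

A 280 × 3.5×10⁻⁴ × 1.9 = 0.18620 m
A Layer 2: 0.91 × 1.9×10⁻⁴ × 800 = 0.13832 m
A total: 0.32452 m
B Layer 1: 230 × 1.4×10⁻⁴ × 0.92 = 0.029624 m
B 0.25 × 1.3×10⁻⁴ × 830 = 0.026975 m
B 1060–1720 m: 0.3 × 660 × 0.69×10⁻⁴ = 0.013662 m
B total: 0.070261 m
Difference: 0.32452 − 0.070261 = 0.254259 m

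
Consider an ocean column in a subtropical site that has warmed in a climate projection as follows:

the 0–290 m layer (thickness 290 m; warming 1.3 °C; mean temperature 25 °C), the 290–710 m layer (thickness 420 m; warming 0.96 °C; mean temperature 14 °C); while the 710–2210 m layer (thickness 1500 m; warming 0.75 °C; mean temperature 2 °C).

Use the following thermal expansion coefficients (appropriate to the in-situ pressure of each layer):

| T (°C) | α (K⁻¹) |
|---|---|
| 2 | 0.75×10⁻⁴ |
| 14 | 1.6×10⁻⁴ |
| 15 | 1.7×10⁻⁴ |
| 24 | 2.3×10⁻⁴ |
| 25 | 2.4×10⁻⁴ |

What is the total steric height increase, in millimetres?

Δh = 239 mm

Layer 1 at 25 °C → α = 2.4×10⁻⁴ K⁻¹
Layer 2 at 14 °C → α = 1.6×10⁻⁴ K⁻¹
Layer 3 at 2 °C → α = 0.75×10⁻⁴ K⁻¹
1.3 × 2.4×10⁻⁴ × 290 = 0.09048 m
1.6×10⁻⁴ × 0.96 × 420 = 0.064512 m
Layer 3: 0.75 × 1500 × 0.75×10⁻⁴ = 0.084375 m
Δh = 0.09048 + 0.064512 + 0.084375 = 0.239367 m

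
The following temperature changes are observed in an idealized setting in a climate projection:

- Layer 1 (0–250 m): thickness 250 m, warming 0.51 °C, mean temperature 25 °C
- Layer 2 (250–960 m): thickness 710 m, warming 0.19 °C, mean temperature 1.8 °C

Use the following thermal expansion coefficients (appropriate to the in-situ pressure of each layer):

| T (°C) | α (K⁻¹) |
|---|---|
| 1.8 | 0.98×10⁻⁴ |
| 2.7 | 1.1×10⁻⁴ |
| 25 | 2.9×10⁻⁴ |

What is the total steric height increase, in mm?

Δh = 50.2 mm

Layer 1 at 25 °C → α = 2.9×10⁻⁴ K⁻¹
Layer 2 at 1.8 °C → α = 0.98×10⁻⁴ K⁻¹
0–250 m: 0.51 × 2.9×10⁻⁴ × 250 = 0.036975 m
0.98×10⁻⁴ × 710 × 0.19 = 0.0132202 m
Δh = 0.036975 + 0.0132202 = 0.0501952 m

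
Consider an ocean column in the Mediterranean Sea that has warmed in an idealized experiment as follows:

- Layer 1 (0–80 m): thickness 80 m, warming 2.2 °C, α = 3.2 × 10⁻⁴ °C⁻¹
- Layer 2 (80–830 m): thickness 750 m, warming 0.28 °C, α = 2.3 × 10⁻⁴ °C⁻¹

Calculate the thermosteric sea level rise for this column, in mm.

Layer 1: 3.2×10⁻⁴ × 80 × 2.2 = 0.05632 m
80–830 m: 2.3×10⁻⁴ × 750 × 0.28 = 0.04830 m
Δh = 0.05632 + 0.04830 = 0.10462 m

105 mm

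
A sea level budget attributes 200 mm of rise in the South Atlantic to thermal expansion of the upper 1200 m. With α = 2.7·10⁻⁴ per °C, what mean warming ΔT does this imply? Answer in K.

ΔT = Δh/(αH) = 0.2 / (2.7×10⁻⁴ × 1200) ≈ 0.6173 K

ΔT ≈ 0.617 K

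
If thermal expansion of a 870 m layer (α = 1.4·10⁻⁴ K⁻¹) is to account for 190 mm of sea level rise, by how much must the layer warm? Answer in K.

ΔT = Δh/(αH) = 0.19 / (1.4×10⁻⁴ × 870) ≈ 1.560 K

1.56 K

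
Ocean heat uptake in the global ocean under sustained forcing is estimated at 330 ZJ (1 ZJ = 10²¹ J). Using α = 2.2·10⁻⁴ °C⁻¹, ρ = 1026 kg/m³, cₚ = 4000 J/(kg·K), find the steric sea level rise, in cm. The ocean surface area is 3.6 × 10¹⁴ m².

about 4.9 cm

Per unit area: Q = 330×10²¹ / (3.6×10¹⁴) ≈ 9.167×10⁸ J/m²
Δh = αQ/(ρcₚ) = 2.2×10⁻⁴ × 9.167×10⁸ / (1026 × 4000) ≈ 0.049141 m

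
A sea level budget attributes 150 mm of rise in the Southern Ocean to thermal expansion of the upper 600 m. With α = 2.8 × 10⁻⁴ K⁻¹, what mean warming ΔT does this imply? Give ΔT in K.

about 0.89 K

ΔT = Δh/(αH) = 0.15 / (2.8×10⁻⁴ × 600) ≈ 0.8929 K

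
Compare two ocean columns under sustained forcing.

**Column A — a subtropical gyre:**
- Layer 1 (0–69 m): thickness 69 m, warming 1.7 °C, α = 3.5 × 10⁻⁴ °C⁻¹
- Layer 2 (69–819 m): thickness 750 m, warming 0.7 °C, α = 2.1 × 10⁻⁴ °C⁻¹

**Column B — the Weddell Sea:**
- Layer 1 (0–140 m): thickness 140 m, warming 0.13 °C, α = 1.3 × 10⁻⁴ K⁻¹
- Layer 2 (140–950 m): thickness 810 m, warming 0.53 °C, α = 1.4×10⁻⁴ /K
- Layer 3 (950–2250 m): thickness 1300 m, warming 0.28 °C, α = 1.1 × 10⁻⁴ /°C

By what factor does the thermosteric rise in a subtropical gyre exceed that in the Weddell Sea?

A Layer 1: 1.7 × 69 × 3.5×10⁻⁴ = 0.041055 m
A 750 × 0.7 × 2.1×10⁻⁴ = 0.11025 m
A total: 0.151305 m
B Layer 1: 1.3×10⁻⁴ × 0.13 × 140 = 0.002366 m
B Layer 2: 1.4×10⁻⁴ × 0.53 × 810 = 0.060102 m
B Layer 3: 0.28 × 1.1×10⁻⁴ × 1300 = 0.04004 m
B total: 0.102508 m
Ratio: 0.151305 / 0.102508 ≈ 1.476

≈ 1.48×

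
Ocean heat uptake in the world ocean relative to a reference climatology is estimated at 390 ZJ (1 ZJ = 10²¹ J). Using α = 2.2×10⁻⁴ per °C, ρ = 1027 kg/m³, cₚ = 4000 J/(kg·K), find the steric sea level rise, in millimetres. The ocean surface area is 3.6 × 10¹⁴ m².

Δh ≈ 58.0 mm

Per unit area: Q = 390×10²¹ / (3.6×10¹⁴) ≈ 1.083×10⁹ J/m²
Δh = αQ/(ρcₚ) = 2.2×10⁻⁴ × 1.083×10⁹ / (1027 × 4000) ≈ 0.057999 m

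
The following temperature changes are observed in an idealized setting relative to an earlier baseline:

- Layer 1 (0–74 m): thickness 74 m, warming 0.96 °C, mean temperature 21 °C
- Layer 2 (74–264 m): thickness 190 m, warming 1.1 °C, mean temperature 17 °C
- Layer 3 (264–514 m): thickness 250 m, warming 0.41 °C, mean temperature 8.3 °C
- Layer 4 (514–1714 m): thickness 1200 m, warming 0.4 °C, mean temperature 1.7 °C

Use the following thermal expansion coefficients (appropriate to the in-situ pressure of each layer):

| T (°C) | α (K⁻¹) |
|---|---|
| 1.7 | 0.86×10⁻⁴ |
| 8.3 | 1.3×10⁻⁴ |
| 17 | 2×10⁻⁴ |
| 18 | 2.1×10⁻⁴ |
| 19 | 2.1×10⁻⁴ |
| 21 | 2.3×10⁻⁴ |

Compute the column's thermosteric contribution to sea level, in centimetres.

Layer 1 at 21 °C → α = 2.3×10⁻⁴ K⁻¹
Layer 2 at 17 °C → α = 2×10⁻⁴ K⁻¹
Layer 3 at 8.3 °C → α = 1.3×10⁻⁴ K⁻¹
Layer 4 at 1.7 °C → α = 0.86×10⁻⁴ K⁻¹
74 × 2.3×10⁻⁴ × 0.96 = 0.0163392 m
Layer 2: 2×10⁻⁴ × 1.1 × 190 = 0.04180 m
250 × 0.41 × 1.3×10⁻⁴ = 0.013325 m
514–1714 m: 1200 × 0.4 × 0.86×10⁻⁴ = 0.04128 m
Δh = 0.0163392 + 0.04180 + 0.013325 + 0.04128 = 0.1127442 m

about 11.3 cm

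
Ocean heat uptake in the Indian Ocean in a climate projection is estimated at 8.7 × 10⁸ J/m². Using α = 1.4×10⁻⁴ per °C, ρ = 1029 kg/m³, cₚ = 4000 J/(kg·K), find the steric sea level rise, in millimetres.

about 30 mm

Δh = αQ/(ρcₚ) = 1.4×10⁻⁴ × 8.7×10⁸ / (1029 × 4000) ≈ 0.029592 m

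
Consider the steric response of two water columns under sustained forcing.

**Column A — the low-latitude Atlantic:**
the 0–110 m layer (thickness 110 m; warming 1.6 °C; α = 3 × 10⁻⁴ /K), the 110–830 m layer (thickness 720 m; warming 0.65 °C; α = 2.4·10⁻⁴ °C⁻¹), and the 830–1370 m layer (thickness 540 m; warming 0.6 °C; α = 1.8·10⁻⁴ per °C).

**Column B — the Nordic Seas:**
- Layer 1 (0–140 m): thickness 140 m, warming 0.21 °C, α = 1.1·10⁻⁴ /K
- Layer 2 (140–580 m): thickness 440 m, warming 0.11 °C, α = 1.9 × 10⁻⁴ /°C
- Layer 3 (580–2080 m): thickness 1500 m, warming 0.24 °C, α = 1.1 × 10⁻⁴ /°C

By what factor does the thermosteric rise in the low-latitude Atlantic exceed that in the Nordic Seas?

≈ 4.29×

A Layer 1: 1.6 × 3×10⁻⁴ × 110 = 0.05280 m
A 720 × 0.65 × 2.4×10⁻⁴ = 0.11232 m
A Layer 3: 1.8×10⁻⁴ × 540 × 0.6 = 0.05832 m
A total: 0.22344 m
B 0.21 × 140 × 1.1×10⁻⁴ = 0.003234 m
B Layer 2: 1.9×10⁻⁴ × 440 × 0.11 = 0.009196 m
B 580–2080 m: 1.1×10⁻⁴ × 0.24 × 1500 = 0.03960 m
B total: 0.05203 m
Ratio: 0.22344 / 0.05203 ≈ 4.294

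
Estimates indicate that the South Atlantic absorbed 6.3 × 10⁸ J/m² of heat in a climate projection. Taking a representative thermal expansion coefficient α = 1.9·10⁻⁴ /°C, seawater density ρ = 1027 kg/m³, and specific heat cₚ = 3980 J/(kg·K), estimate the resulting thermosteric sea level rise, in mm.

Δh = αQ/(ρcₚ) = 1.9×10⁻⁴ × 6.3×10⁸ / (1027 × 3980) ≈ 0.029285 m

29.3 mm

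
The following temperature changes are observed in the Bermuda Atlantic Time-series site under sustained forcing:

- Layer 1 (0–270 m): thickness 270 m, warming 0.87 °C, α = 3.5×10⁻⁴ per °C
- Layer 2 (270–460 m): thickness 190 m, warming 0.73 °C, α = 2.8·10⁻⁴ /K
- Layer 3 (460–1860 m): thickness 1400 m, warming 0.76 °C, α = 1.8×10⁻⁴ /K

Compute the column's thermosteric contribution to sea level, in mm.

Layer 1: 3.5×10⁻⁴ × 270 × 0.87 = 0.082215 m
190 × 2.8×10⁻⁴ × 0.73 = 0.038836 m
Layer 3: 1400 × 1.8×10⁻⁴ × 0.76 = 0.19152 m
Δh = 0.082215 + 0.038836 + 0.19152 = 0.312571 m

Δh = 310 mm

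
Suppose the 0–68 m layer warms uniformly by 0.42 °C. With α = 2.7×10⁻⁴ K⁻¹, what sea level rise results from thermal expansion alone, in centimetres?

0.771 cm

Δh = αΔT·H = 2.7×10⁻⁴ × 0.42 × 68 = 0.0077112 m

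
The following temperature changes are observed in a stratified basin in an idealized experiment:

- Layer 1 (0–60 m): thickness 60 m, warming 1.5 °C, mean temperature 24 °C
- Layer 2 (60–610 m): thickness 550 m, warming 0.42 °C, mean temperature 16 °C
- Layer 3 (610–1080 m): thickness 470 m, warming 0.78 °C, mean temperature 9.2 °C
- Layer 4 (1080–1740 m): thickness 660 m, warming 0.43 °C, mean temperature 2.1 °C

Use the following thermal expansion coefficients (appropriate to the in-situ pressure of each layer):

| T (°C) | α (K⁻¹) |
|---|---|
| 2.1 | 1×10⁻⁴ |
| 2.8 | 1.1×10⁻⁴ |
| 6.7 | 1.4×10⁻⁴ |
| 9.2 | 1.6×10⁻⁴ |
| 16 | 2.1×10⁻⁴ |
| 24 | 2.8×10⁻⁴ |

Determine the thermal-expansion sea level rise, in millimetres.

Layer 1 at 24 °C → α = 2.8×10⁻⁴ K⁻¹
Layer 2 at 16 °C → α = 2.1×10⁻⁴ K⁻¹
Layer 3 at 9.2 °C → α = 1.6×10⁻⁴ K⁻¹
Layer 4 at 2.1 °C → α = 1×10⁻⁴ K⁻¹
60 × 2.8×10⁻⁴ × 1.5 = 0.02520 m
0.42 × 550 × 2.1×10⁻⁴ = 0.04851 m
610–1080 m: 1.6×10⁻⁴ × 470 × 0.78 = 0.058656 m
Layer 4: 1×10⁻⁴ × 660 × 0.43 = 0.02838 m
Δh = 0.02520 + 0.04851 + 0.058656 + 0.02838 = 0.160746 m ≈ 160 mm

Δh = 160 mm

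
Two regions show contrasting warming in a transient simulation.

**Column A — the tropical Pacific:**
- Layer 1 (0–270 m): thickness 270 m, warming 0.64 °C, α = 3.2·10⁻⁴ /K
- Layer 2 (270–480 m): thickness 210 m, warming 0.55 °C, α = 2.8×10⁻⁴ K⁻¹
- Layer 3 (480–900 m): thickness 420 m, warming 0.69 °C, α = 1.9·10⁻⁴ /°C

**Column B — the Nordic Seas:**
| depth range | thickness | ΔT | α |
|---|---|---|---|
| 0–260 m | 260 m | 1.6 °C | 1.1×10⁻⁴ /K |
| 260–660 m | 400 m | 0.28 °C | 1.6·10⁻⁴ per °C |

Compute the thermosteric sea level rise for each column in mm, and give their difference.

A: 143 mm; B: 63.7 mm; difference 79.0 mm

A 0–270 m: 3.2×10⁻⁴ × 0.64 × 270 = 0.055296 m
A Layer 2: 210 × 2.8×10⁻⁴ × 0.55 = 0.03234 m
A 480–900 m: 1.9×10⁻⁴ × 420 × 0.69 = 0.055062 m
A total: 0.142698 m
B Layer 1: 1.1×10⁻⁴ × 260 × 1.6 = 0.04576 m
B Layer 2: 400 × 0.28 × 1.6×10⁻⁴ = 0.01792 m
B total: 0.06368 m
Difference: 0.142698 − 0.06368 = 0.079018 m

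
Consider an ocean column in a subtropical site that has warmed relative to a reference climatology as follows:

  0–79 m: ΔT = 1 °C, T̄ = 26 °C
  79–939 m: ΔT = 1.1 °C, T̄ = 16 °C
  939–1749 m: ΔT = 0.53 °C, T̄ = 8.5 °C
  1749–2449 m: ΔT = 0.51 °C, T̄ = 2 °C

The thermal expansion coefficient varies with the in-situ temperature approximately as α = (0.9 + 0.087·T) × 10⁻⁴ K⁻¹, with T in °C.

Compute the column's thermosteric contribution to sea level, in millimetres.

Δh = 351 mm

Layer 1: α = (0.9 + 0.087×26)×10⁻⁴ = 3.162×10⁻⁴ K⁻¹
Layer 2: α = (0.9 + 0.087×16)×10⁻⁴ = 2.292×10⁻⁴ K⁻¹
Layer 3: α = (0.9 + 0.087×8.5)×10⁻⁴ = 1.6395×10⁻⁴ K⁻¹
Layer 4: α = (0.9 + 0.087×2)×10⁻⁴ = 1.074×10⁻⁴ K⁻¹
3.162×10⁻⁴ × 1 × 79 = 0.0249798 m
79–939 m: 2.292×10⁻⁴ × 1.1 × 860 = 0.2168232 m
0.53 × 810 × 1.6395×10⁻⁴ = 0.070383735 m
Layer 4: 1.074×10⁻⁴ × 700 × 0.51 = 0.0383418 m
Δh = 0.0249798 + 0.2168232 + 0.070383735 + 0.0383418 = 0.350528535 m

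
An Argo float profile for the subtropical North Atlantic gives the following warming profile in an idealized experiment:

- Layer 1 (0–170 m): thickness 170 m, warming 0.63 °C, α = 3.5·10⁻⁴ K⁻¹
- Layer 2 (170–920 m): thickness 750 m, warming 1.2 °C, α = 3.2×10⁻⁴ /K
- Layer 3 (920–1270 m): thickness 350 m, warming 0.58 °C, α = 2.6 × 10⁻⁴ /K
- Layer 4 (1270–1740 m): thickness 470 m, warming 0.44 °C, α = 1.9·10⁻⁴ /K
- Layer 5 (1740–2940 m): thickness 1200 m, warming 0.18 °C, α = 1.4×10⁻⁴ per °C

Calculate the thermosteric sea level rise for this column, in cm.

3.5×10⁻⁴ × 170 × 0.63 = 0.037485 m
Layer 2: 1.2 × 750 × 3.2×10⁻⁴ = 0.28800 m
920–1270 m: 2.6×10⁻⁴ × 350 × 0.58 = 0.05278 m
1270–1740 m: 0.44 × 1.9×10⁻⁴ × 470 = 0.039292 m
1740–2940 m: 0.18 × 1.4×10⁻⁴ × 1200 = 0.03024 m
Δh = 0.037485 + 0.28800 + 0.05278 + 0.039292 + 0.03024 = 0.447797 m

45 cm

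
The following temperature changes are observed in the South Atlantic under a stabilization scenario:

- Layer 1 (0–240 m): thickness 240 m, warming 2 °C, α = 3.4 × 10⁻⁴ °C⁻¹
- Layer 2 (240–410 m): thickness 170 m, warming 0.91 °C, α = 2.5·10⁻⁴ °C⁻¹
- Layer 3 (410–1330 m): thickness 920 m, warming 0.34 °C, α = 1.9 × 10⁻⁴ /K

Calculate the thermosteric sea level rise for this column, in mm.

240 × 3.4×10⁻⁴ × 2 = 0.16320 m
170 × 0.91 × 2.5×10⁻⁴ = 0.038675 m
0.34 × 1.9×10⁻⁴ × 920 = 0.059432 m
Δh = 0.16320 + 0.038675 + 0.059432 = 0.261307 m ≈ 261 mm

Δh = 261 mm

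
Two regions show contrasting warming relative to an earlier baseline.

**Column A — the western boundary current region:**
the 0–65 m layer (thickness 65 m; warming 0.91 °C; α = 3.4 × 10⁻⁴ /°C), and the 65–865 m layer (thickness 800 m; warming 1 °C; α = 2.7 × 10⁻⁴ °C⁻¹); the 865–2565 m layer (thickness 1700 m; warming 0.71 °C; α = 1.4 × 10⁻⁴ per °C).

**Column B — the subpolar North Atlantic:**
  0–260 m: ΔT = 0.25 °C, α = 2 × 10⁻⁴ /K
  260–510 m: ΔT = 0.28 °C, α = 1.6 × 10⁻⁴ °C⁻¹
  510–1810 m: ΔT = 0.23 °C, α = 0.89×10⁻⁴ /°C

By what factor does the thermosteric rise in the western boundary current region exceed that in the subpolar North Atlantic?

A 3.4×10⁻⁴ × 65 × 0.91 = 0.020111 m
A 65–865 m: 800 × 2.7×10⁻⁴ × 1 = 0.21600 m
A 0.71 × 1700 × 1.4×10⁻⁴ = 0.16898 m
A total: 0.405091 m
B Layer 1: 0.25 × 260 × 2×10⁻⁴ = 0.01300 m
B 250 × 1.6×10⁻⁴ × 0.28 = 0.01120 m
B Layer 3: 1300 × 0.89×10⁻⁴ × 0.23 = 0.026611 m
B total: 0.050811 m
Ratio: 0.405091 / 0.050811 ≈ 7.973

a factor of 8.0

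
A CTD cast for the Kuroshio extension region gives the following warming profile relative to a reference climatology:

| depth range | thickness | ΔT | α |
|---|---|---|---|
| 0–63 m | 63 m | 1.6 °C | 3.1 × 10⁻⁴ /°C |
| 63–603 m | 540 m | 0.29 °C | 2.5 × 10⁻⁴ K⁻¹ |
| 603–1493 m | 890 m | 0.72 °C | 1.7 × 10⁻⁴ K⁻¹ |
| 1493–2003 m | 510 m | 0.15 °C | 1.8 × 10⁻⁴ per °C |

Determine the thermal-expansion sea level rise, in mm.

193 mm

Layer 1: 63 × 3.1×10⁻⁴ × 1.6 = 0.031248 m
63–603 m: 540 × 0.29 × 2.5×10⁻⁴ = 0.03915 m
Layer 3: 1.7×10⁻⁴ × 0.72 × 890 = 0.108936 m
Layer 4: 510 × 1.8×10⁻⁴ × 0.15 = 0.01377 m
Δh = 0.031248 + 0.03915 + 0.108936 + 0.01377 = 0.193104 m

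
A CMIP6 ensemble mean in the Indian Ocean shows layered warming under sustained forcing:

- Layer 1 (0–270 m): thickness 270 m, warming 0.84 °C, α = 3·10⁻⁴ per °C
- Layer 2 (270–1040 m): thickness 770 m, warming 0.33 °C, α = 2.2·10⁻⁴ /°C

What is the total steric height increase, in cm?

12.4 cm of thermosteric rise

3×10⁻⁴ × 270 × 0.84 = 0.06804 m
270–1040 m: 770 × 2.2×10⁻⁴ × 0.33 = 0.055902 m
Δh = 0.06804 + 0.055902 = 0.123942 m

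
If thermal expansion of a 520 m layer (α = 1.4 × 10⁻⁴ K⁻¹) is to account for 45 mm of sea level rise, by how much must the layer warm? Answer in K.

ΔT = Δh/(αH) = 0.045 / (1.4×10⁻⁴ × 520) ≈ 0.6181 K

about 0.618 K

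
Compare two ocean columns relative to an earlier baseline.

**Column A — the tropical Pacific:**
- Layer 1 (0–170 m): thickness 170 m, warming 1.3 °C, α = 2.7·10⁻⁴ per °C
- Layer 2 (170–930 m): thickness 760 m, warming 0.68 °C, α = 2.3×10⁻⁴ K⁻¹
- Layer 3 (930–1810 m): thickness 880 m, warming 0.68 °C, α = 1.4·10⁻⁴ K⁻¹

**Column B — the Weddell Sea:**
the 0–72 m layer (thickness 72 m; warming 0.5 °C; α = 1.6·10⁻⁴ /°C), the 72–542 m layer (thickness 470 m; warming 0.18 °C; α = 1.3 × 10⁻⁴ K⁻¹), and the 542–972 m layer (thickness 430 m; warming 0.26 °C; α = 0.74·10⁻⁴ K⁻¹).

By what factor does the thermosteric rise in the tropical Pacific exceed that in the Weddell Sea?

A Layer 1: 1.3 × 2.7×10⁻⁴ × 170 = 0.05967 m
A 170–930 m: 760 × 0.68 × 2.3×10⁻⁴ = 0.118864 m
A 880 × 0.68 × 1.4×10⁻⁴ = 0.083776 m
A total: 0.26231 m
B Layer 1: 1.6×10⁻⁴ × 0.5 × 72 = 0.00576 m
B Layer 2: 1.3×10⁻⁴ × 0.18 × 470 = 0.010998 m
B 430 × 0.74×10⁻⁴ × 0.26 = 0.0082732 m
B total: 0.0250312 m
Ratio: 0.26231 / 0.0250312 ≈ 10.48

a factor of 10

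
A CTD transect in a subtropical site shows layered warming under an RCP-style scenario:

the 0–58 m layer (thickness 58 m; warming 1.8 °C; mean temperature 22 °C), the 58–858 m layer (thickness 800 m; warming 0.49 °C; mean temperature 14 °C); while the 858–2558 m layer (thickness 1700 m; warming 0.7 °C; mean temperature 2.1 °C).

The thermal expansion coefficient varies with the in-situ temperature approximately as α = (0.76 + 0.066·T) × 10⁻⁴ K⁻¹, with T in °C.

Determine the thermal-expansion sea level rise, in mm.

about 200 mm

Layer 1: α = (0.76 + 0.066×22)×10⁻⁴ = 2.212×10⁻⁴ K⁻¹
Layer 2: α = (0.76 + 0.066×14)×10⁻⁴ = 1.684×10⁻⁴ K⁻¹
Layer 3: α = (0.76 + 0.066×2.1)×10⁻⁴ = 0.8986×10⁻⁴ K⁻¹
0–58 m: 2.212×10⁻⁴ × 58 × 1.8 = 0.02309328 m
0.49 × 1.684×10⁻⁴ × 800 = 0.0660128 m
0.8986×10⁻⁴ × 0.7 × 1700 = 0.1069334 m
Δh = 0.02309328 + 0.0660128 + 0.1069334 = 0.19603948 m ≈ 200 mm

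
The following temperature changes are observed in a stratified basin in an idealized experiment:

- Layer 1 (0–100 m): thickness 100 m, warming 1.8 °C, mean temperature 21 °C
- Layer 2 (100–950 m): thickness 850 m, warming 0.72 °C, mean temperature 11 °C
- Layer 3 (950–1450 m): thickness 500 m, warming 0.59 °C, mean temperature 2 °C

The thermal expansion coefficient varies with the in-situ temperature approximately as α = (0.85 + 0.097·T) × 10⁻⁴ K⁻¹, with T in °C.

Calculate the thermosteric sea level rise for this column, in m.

Layer 1: α = (0.85 + 0.097×21)×10⁻⁴ = 2.887×10⁻⁴ K⁻¹
Layer 2: α = (0.85 + 0.097×11)×10⁻⁴ = 1.917×10⁻⁴ K⁻¹
Layer 3: α = (0.85 + 0.097×2)×10⁻⁴ = 1.044×10⁻⁴ K⁻¹
0–100 m: 100 × 2.887×10⁻⁴ × 1.8 = 0.051966 m
Layer 2: 0.72 × 850 × 1.917×10⁻⁴ = 0.1173204 m
Layer 3: 0.59 × 500 × 1.044×10⁻⁴ = 0.030798 m
Δh = 0.051966 + 0.1173204 + 0.030798 = 0.2000844 m ≈ 0.20 m

0.20 m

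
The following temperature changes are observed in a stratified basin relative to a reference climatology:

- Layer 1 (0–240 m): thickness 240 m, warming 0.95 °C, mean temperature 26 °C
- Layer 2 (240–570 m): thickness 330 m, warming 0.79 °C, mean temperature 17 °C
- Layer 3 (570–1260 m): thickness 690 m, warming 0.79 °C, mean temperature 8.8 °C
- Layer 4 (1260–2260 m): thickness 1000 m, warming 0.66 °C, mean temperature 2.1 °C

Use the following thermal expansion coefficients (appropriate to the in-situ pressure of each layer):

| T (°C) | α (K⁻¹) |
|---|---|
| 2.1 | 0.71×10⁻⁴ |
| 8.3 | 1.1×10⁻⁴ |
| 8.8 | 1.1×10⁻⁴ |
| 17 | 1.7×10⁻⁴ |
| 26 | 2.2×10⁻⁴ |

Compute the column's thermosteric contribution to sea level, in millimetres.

Δh = 200 mm

Layer 1 at 26 °C → α = 2.2×10⁻⁴ K⁻¹
Layer 2 at 17 °C → α = 1.7×10⁻⁴ K⁻¹
Layer 3 at 8.8 °C → α = 1.1×10⁻⁴ K⁻¹
Layer 4 at 2.1 °C → α = 0.71×10⁻⁴ K⁻¹
2.2×10⁻⁴ × 240 × 0.95 = 0.05016 m
Layer 2: 1.7×10⁻⁴ × 0.79 × 330 = 0.044319 m
1.1×10⁻⁴ × 690 × 0.79 = 0.059961 m
Layer 4: 0.66 × 0.71×10⁻⁴ × 1000 = 0.04686 m
Δh = 0.05016 + 0.044319 + 0.059961 + 0.04686 = 0.20130 m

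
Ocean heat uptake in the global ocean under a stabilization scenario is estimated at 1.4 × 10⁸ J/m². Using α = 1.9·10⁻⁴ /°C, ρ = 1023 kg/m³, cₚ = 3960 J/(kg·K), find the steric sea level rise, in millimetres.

Δh = αQ/(ρcₚ) = 1.9×10⁻⁴ × 1.4×10⁸ / (1023 × 3960) ≈ 0.0065662 m

6.57 mm of thermosteric rise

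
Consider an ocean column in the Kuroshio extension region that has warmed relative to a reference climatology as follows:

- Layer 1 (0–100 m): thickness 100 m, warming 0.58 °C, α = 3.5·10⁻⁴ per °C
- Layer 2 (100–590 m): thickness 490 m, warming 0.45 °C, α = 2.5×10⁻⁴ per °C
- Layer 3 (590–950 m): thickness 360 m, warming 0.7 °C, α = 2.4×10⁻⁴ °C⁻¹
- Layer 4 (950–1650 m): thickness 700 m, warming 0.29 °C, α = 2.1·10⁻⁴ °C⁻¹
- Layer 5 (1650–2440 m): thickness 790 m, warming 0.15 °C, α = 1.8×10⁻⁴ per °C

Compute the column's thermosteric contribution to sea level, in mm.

0.58 × 3.5×10⁻⁴ × 100 = 0.02030 m
0.45 × 2.5×10⁻⁴ × 490 = 0.055125 m
Layer 3: 2.4×10⁻⁴ × 360 × 0.7 = 0.06048 m
950–1650 m: 0.29 × 2.1×10⁻⁴ × 700 = 0.04263 m
Layer 5: 790 × 0.15 × 1.8×10⁻⁴ = 0.02133 m
Δh = 0.02030 + 0.055125 + 0.06048 + 0.04263 + 0.02133 = 0.199865 m ≈ 200 mm

Δh = 200 mm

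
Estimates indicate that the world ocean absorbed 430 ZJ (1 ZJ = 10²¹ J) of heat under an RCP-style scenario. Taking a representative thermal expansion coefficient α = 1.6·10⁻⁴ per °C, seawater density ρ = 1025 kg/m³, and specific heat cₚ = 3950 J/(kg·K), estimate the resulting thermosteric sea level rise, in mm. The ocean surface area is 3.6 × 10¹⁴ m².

47.2 mm of thermosteric rise

Per unit area: Q = 430×10²¹ / (3.6×10¹⁴) ≈ 1.194×10⁹ J/m²
Δh = αQ/(ρcₚ) = 1.6×10⁻⁴ × 1.194×10⁹ / (1025 × 3950) ≈ 0.047185 m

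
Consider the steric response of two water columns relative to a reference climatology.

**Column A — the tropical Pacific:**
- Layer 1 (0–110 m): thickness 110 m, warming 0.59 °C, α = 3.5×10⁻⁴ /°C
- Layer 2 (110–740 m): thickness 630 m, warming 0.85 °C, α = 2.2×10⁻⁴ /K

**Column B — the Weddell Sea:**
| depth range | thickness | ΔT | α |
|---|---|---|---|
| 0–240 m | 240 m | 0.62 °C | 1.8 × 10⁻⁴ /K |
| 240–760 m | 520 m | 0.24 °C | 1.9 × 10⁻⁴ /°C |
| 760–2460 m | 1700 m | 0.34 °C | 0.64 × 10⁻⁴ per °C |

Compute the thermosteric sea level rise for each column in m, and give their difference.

Δh_A ≈ 0.141 m, Δh_B ≈ 0.0875 m; difference ≈ 0.0530 m

A 0–110 m: 3.5×10⁻⁴ × 0.59 × 110 = 0.022715 m
A 630 × 0.85 × 2.2×10⁻⁴ = 0.11781 m
A total: 0.140525 m
B Layer 1: 0.62 × 240 × 1.8×10⁻⁴ = 0.026784 m
B 520 × 0.24 × 1.9×10⁻⁴ = 0.023712 m
B Layer 3: 0.34 × 1700 × 0.64×10⁻⁴ = 0.036992 m
B total: 0.087488 m
Difference: 0.140525 − 0.087488 = 0.053037 m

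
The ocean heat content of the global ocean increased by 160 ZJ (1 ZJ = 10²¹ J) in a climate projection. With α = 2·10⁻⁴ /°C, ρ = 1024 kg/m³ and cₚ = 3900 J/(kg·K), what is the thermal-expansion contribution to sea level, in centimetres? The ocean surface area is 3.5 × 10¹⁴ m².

about 2.29 cm

Per unit area: Q = 160×10²¹ / (3.5×10¹⁴) ≈ 4.571×10⁸ J/m²
Δh = αQ/(ρcₚ) = 2×10⁻⁴ × 4.571×10⁸ / (1024 × 3900) ≈ 0.022892 m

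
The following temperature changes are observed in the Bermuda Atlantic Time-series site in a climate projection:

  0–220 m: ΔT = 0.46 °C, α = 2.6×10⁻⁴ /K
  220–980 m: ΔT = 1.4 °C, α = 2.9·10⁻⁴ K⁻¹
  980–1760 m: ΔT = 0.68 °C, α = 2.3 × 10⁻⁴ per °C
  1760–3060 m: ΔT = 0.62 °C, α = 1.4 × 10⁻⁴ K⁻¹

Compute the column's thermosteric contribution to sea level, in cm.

57.0 cm

220 × 0.46 × 2.6×10⁻⁴ = 0.026312 m
Layer 2: 2.9×10⁻⁴ × 760 × 1.4 = 0.30856 m
Layer 3: 2.3×10⁻⁴ × 0.68 × 780 = 0.121992 m
1760–3060 m: 0.62 × 1300 × 1.4×10⁻⁴ = 0.11284 m
Δh = 0.026312 + 0.30856 + 0.121992 + 0.11284 = 0.569704 m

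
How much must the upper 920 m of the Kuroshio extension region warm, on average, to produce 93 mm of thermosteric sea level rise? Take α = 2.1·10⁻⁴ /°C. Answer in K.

0.481 K

ΔT = Δh/(αH) = 0.093 / (2.1×10⁻⁴ × 920) ≈ 0.4814 K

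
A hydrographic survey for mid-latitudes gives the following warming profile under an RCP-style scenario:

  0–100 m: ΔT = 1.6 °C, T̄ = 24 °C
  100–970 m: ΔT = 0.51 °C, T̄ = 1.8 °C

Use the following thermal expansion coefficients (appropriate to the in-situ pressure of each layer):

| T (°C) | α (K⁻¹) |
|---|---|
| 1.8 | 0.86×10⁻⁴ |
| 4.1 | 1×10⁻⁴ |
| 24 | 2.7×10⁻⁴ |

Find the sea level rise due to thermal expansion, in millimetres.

81.4 mm

Layer 1 at 24 °C → α = 2.7×10⁻⁴ K⁻¹
Layer 2 at 1.8 °C → α = 0.86×10⁻⁴ K⁻¹
Layer 1: 2.7×10⁻⁴ × 100 × 1.6 = 0.04320 m
Layer 2: 0.51 × 0.86×10⁻⁴ × 870 = 0.0381582 m
Δh = 0.04320 + 0.0381582 = 0.0813582 m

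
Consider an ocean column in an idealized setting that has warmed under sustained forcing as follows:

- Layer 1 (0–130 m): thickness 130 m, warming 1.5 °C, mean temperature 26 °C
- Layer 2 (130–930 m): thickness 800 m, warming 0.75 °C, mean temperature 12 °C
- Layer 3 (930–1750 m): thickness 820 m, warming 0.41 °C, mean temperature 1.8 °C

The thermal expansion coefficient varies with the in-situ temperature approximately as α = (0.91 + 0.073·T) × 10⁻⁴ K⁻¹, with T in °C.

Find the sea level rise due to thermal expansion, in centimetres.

Layer 1: α = (0.91 + 0.073×26)×10⁻⁴ = 2.808×10⁻⁴ K⁻¹
Layer 2: α = (0.91 + 0.073×12)×10⁻⁴ = 1.786×10⁻⁴ K⁻¹
Layer 3: α = (0.91 + 0.073×1.8)×10⁻⁴ = 1.0414×10⁻⁴ K⁻¹
0–130 m: 1.5 × 2.808×10⁻⁴ × 130 = 0.054756 m
Layer 2: 1.786×10⁻⁴ × 800 × 0.75 = 0.10716 m
930–1750 m: 0.41 × 1.0414×10⁻⁴ × 820 = 0.035011868 m
Δh = 0.054756 + 0.10716 + 0.035011868 = 0.196927868 m ≈ 20 cm

Δh = 20 cm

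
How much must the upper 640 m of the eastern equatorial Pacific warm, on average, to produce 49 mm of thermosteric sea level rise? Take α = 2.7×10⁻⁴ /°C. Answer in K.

ΔT = Δh/(αH) = 0.049 / (2.7×10⁻⁴ × 640) ≈ 0.2836 K

about 0.284 K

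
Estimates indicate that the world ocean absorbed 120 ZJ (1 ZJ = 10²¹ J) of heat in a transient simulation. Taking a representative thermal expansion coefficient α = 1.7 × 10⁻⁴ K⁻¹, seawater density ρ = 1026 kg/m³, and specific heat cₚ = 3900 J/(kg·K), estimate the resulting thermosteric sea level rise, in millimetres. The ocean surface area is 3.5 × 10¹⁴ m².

15 mm of thermosteric rise

Per unit area: Q = 120×10²¹ / (3.5×10¹⁴) ≈ 3.429×10⁸ J/m²
Δh = αQ/(ρcₚ) = 1.7×10⁻⁴ × 3.429×10⁸ / (1026 × 3900) ≈ 0.014568 m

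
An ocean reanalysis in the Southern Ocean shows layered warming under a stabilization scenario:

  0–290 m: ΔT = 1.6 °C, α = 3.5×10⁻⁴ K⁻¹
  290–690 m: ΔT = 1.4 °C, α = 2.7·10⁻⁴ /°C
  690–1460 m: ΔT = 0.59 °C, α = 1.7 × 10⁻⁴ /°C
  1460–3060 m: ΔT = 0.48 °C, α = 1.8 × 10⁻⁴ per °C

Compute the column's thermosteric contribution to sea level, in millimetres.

530 mm of thermosteric rise

0–290 m: 290 × 1.6 × 3.5×10⁻⁴ = 0.16240 m
290–690 m: 1.4 × 2.7×10⁻⁴ × 400 = 0.15120 m
Layer 3: 0.59 × 770 × 1.7×10⁻⁴ = 0.077231 m
1.8×10⁻⁴ × 0.48 × 1600 = 0.13824 m
Δh = 0.16240 + 0.15120 + 0.077231 + 0.13824 = 0.529071 m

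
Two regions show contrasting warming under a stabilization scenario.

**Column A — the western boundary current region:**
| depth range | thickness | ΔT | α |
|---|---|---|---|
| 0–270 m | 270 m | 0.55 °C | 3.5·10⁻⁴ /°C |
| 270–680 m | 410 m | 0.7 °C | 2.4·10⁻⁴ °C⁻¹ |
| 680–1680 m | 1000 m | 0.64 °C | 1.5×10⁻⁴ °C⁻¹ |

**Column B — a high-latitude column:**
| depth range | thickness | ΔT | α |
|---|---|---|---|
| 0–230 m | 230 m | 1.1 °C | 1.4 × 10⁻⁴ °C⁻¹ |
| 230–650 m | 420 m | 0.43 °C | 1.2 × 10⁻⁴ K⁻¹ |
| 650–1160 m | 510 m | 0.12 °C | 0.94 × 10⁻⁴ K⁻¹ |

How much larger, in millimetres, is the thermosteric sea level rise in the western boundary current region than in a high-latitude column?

Δh_A − Δh_B ≈ 150 mm

A Layer 1: 270 × 0.55 × 3.5×10⁻⁴ = 0.051975 m
A 410 × 0.7 × 2.4×10⁻⁴ = 0.06888 m
A 1.5×10⁻⁴ × 0.64 × 1000 = 0.09600 m
A total: 0.216855 m
B 1.4×10⁻⁴ × 230 × 1.1 = 0.03542 m
B 230–650 m: 420 × 1.2×10⁻⁴ × 0.43 = 0.021672 m
B 650–1160 m: 510 × 0.94×10⁻⁴ × 0.12 = 0.0057528 m
B total: 0.0628448 m
Difference: 0.216855 − 0.0628448 = 0.1540102 m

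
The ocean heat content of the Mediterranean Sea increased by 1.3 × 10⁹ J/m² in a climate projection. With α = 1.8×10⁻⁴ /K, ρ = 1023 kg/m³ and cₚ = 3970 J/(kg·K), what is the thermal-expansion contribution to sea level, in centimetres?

about 5.8 cm

Δh = αQ/(ρcₚ) = 1.8×10⁻⁴ × 1.3×10⁹ / (1023 × 3970) ≈ 0.057617 m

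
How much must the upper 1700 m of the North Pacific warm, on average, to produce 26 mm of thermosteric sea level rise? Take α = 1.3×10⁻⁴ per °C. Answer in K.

ΔT = Δh/(αH) = 0.026 / (1.3×10⁻⁴ × 1700) ≈ 0.1176 K

about 0.12 K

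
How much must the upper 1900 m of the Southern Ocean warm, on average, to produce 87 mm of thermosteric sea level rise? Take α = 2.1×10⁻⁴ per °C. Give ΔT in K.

ΔT = Δh/(αH) = 0.087 / (2.1×10⁻⁴ × 1900) ≈ 0.2180 K

ΔT ≈ 0.218 K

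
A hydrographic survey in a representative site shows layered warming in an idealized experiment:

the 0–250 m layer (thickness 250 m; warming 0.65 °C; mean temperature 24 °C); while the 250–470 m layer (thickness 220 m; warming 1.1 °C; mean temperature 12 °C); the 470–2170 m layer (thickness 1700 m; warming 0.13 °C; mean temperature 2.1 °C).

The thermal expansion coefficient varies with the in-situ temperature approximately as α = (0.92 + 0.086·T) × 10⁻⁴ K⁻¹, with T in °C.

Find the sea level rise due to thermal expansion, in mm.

Δh = 120 mm

Layer 1: α = (0.92 + 0.086×24)×10⁻⁴ = 2.984×10⁻⁴ K⁻¹
Layer 2: α = (0.92 + 0.086×12)×10⁻⁴ = 1.952×10⁻⁴ K⁻¹
Layer 3: α = (0.92 + 0.086×2.1)×10⁻⁴ = 1.1006×10⁻⁴ K⁻¹
2.984×10⁻⁴ × 250 × 0.65 = 0.04849 m
1.952×10⁻⁴ × 220 × 1.1 = 0.0472384 m
Layer 3: 1700 × 0.13 × 1.1006×10⁻⁴ = 0.02432326 m
Δh = 0.04849 + 0.0472384 + 0.02432326 = 0.12005166 m ≈ 120 mm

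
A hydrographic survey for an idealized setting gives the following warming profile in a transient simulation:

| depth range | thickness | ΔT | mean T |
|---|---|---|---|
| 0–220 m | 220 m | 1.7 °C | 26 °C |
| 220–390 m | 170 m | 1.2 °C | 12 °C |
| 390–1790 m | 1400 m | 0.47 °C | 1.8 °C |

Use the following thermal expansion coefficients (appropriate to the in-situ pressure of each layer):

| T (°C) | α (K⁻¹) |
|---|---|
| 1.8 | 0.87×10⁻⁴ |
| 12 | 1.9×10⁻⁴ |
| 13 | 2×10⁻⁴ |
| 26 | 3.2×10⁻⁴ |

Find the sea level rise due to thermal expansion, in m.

Layer 1 at 26 °C → α = 3.2×10⁻⁴ K⁻¹
Layer 2 at 12 °C → α = 1.9×10⁻⁴ K⁻¹
Layer 3 at 1.8 °C → α = 0.87×10⁻⁴ K⁻¹
Layer 1: 1.7 × 3.2×10⁻⁴ × 220 = 0.11968 m
Layer 2: 1.2 × 1.9×10⁻⁴ × 170 = 0.03876 m
0.87×10⁻⁴ × 0.47 × 1400 = 0.057246 m
Δh = 0.11968 + 0.03876 + 0.057246 = 0.215686 m

about 0.22 m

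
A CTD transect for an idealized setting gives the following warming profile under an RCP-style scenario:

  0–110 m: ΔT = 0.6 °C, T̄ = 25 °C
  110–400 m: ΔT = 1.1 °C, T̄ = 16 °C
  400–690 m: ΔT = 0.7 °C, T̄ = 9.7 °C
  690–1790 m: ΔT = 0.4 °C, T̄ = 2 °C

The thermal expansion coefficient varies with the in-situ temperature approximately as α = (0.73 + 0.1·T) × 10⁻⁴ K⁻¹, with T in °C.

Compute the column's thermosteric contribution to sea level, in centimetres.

Layer 1: α = (0.73 + 0.1×25)×10⁻⁴ = 3.23×10⁻⁴ K⁻¹
Layer 2: α = (0.73 + 0.1×16)×10⁻⁴ = 2.33×10⁻⁴ K⁻¹
Layer 3: α = (0.73 + 0.1×9.7)×10⁻⁴ = 1.7×10⁻⁴ K⁻¹
Layer 4: α = (0.73 + 0.1×2)×10⁻⁴ = 0.93×10⁻⁴ K⁻¹
0–110 m: 3.23×10⁻⁴ × 110 × 0.6 = 0.021318 m
110–400 m: 2.33×10⁻⁴ × 1.1 × 290 = 0.074327 m
Layer 3: 1.7×10⁻⁴ × 290 × 0.7 = 0.03451 m
Layer 4: 0.93×10⁻⁴ × 0.4 × 1100 = 0.04092 m
Δh = 0.021318 + 0.074327 + 0.03451 + 0.04092 = 0.171075 m

17.1 cm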